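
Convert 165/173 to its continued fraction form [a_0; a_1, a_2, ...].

Run the Euclidean algorithm on 165 and 173; the successive quotients are the partial quotients a_0, a_1, ... (each step inverts the fractional part left over by the previous one):
  165 = 0*173 + 165, so a_0 = 0.
  173 = 1*165 + 8, so a_1 = 1.
  165 = 20*8 + 5, so a_2 = 20.
  8 = 1*5 + 3, so a_3 = 1.
  5 = 1*3 + 2, so a_4 = 1.
  3 = 1*2 + 1, so a_5 = 1.
  2 = 2*1 + 0, so a_6 = 2.
The remainder reaches 0 after 7 divisions, so the expansion has 7 partial quotients, read off in order.

[0; 1, 20, 1, 1, 1, 2]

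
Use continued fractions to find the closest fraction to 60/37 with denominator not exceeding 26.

Expand x = 60/37 as a continued fraction with the Euclidean algorithm:
  60 = 1*37 + 23, so a_0 = 1.
  37 = 1*23 + 14, so a_1 = 1.
  23 = 1*14 + 9, so a_2 = 1.
  14 = 1*9 + 5, so a_3 = 1.
  9 = 1*5 + 4, so a_4 = 1.
  5 = 1*4 + 1, so a_5 = 1.
  4 = 4*1 + 0, so a_6 = 4.
so x = [1; 1, 1, 1, 1, 1, 4].
Convergents (p_i = a_i*p_{i-1} + p_{i-2}, q_i = a_i*q_{i-1} + q_{i-2} with p_{-2}=0, p_{-1}=1, q_{-2}=1, q_{-1}=0), until the denominator exceeds 26:
  i=0: a_0=1, p_0 = 1*1 + 0 = 1, q_0 = 1*0 + 1 = 1.
  i=1: a_1=1, p_1 = 1*1 + 1 = 2, q_1 = 1*1 + 0 = 1.
  i=2: a_2=1, p_2 = 1*2 + 1 = 3, q_2 = 1*1 + 1 = 2.
  i=3: a_3=1, p_3 = 1*3 + 2 = 5, q_3 = 1*2 + 1 = 3.
  i=4: a_4=1, p_4 = 1*5 + 3 = 8, q_4 = 1*3 + 2 = 5.
  i=5: a_5=1, p_5 = 1*8 + 5 = 13, q_5 = 1*5 + 3 = 8.
  i=6: a_6=4, p_6 = 4*13 + 8 = 60, q_6 = 4*8 + 5 = 37.
q_6 = 37 > 26, so the last convergent with denominator <= 26 is p_5/q_5 = 13/8.
The closest fraction with denominator <= 26 is either p_5/q_5 or the intermediate fraction (k*p_5 + p_4)/(k*q_5 + q_4) with the largest k >= 1 whose denominator stays <= 26; these approach x as k grows, and every other convergent or intermediate fraction in range is farther away.
Largest k: floor((26 - q_4)/q_5) = floor((26 - 5)/8) = 2.
That gives (2*13 + 8)/(2*8 + 5) = 34/21.
Compare the errors: |x - 13/8| = |60*8 - 13*37|/(37*8) = 1/296, and |x - 34/21| = |60*21 - 34*37|/(37*21) = 2/777.
Cross-multiplying, 2*296 = 592 < 777 = 1*777, so 2/777 is smaller: the intermediate fraction 34/21 is closer to x than 13/8.

34/21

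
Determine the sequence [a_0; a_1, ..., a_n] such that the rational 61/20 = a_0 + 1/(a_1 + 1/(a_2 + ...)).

[3; 20]

Run the Euclidean algorithm on 61 and 20; the successive quotients are the partial quotients a_0, a_1, ... (each step inverts the fractional part left over by the previous one):
  61 = 3*20 + 1, so a_0 = 3.
  20 = 20*1 + 0, so a_1 = 20.
The remainder reaches 0 after 2 divisions, so the expansion has 2 partial quotients, read off in order.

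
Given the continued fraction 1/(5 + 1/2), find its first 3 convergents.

Using the convergent recurrence p_i = a_i*p_{i-1} + p_{i-2}, q_i = a_i*q_{i-1} + q_{i-2} with p_{-2}=0, p_{-1}=1, q_{-2}=1, q_{-1}=0:
  i=0: a_0=0, p_0 = 0*1 + 0 = 0, q_0 = 0*0 + 1 = 1.
  i=1: a_1=5, p_1 = 5*0 + 1 = 1, q_1 = 5*1 + 0 = 5.
  i=2: a_2=2, p_2 = 2*1 + 0 = 2, q_2 = 2*5 + 1 = 11.

0/1, 1/5, 2/11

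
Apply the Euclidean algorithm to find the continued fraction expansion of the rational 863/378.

Run the Euclidean algorithm on 863 and 378; the successive quotients are the partial quotients a_0, a_1, ... (each step inverts the fractional part left over by the previous one):
  863 = 2*378 + 107, so a_0 = 2.
  378 = 3*107 + 57, so a_1 = 3.
  107 = 1*57 + 50, so a_2 = 1.
  57 = 1*50 + 7, so a_3 = 1.
  50 = 7*7 + 1, so a_4 = 7.
  7 = 7*1 + 0, so a_5 = 7.
The remainder reaches 0 after 6 divisions, so the expansion has 6 partial quotients, read off in order.

[2; 3, 1, 1, 7, 7]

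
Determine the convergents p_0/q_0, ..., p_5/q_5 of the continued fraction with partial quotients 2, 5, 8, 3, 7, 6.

Using the convergent recurrence p_i = a_i*p_{i-1} + p_{i-2}, q_i = a_i*q_{i-1} + q_{i-2} with p_{-2}=0, p_{-1}=1, q_{-2}=1, q_{-1}=0:
  i=0: a_0=2, p_0 = 2*1 + 0 = 2, q_0 = 2*0 + 1 = 1.
  i=1: a_1=5, p_1 = 5*2 + 1 = 11, q_1 = 5*1 + 0 = 5.
  i=2: a_2=8, p_2 = 8*11 + 2 = 90, q_2 = 8*5 + 1 = 41.
  i=3: a_3=3, p_3 = 3*90 + 11 = 281, q_3 = 3*41 + 5 = 128.
  i=4: a_4=7, p_4 = 7*281 + 90 = 2057, q_4 = 7*128 + 41 = 937.
  i=5: a_5=6, p_5 = 6*2057 + 281 = 12623, q_5 = 6*937 + 128 = 5750.

2/1, 11/5, 90/41, 281/128, 2057/937, 12623/5750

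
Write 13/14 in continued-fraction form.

[0; 1, 13]

Run the Euclidean algorithm on 13 and 14; the successive quotients are the partial quotients a_0, a_1, ... (each step inverts the fractional part left over by the previous one):
  13 = 0*14 + 13, so a_0 = 0.
  14 = 1*13 + 1, so a_1 = 1.
  13 = 13*1 + 0, so a_2 = 13.
The remainder reaches 0 after 3 divisions, so the expansion has 3 partial quotients, read off in order.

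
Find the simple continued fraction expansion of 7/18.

[0; 2, 1, 1, 3]

Run the Euclidean algorithm on 7 and 18; the successive quotients are the partial quotients a_0, a_1, ... (each step inverts the fractional part left over by the previous one):
  7 = 0*18 + 7, so a_0 = 0.
  18 = 2*7 + 4, so a_1 = 2.
  7 = 1*4 + 3, so a_2 = 1.
  4 = 1*3 + 1, so a_3 = 1.
  3 = 3*1 + 0, so a_4 = 3.
The remainder reaches 0 after 5 divisions, so the expansion has 5 partial quotients, read off in order.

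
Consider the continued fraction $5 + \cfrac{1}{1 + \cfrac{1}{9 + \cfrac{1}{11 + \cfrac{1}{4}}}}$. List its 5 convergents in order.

Using the convergent recurrence p_i = a_i*p_{i-1} + p_{i-2}, q_i = a_i*q_{i-1} + q_{i-2} with p_{-2}=0, p_{-1}=1, q_{-2}=1, q_{-1}=0:
  i=0: a_0=5, p_0 = 5*1 + 0 = 5, q_0 = 5*0 + 1 = 1.
  i=1: a_1=1, p_1 = 1*5 + 1 = 6, q_1 = 1*1 + 0 = 1.
  i=2: a_2=9, p_2 = 9*6 + 5 = 59, q_2 = 9*1 + 1 = 10.
  i=3: a_3=11, p_3 = 11*59 + 6 = 655, q_3 = 11*10 + 1 = 111.
  i=4: a_4=4, p_4 = 4*655 + 59 = 2679, q_4 = 4*111 + 10 = 454.

5/1, 6/1, 59/10, 655/111, 2679/454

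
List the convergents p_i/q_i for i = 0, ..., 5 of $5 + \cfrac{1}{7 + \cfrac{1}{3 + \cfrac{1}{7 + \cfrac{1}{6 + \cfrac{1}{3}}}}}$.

Using the convergent recurrence p_i = a_i*p_{i-1} + p_{i-2}, q_i = a_i*q_{i-1} + q_{i-2} with p_{-2}=0, p_{-1}=1, q_{-2}=1, q_{-1}=0:
  i=0: a_0=5, p_0 = 5*1 + 0 = 5, q_0 = 5*0 + 1 = 1.
  i=1: a_1=7, p_1 = 7*5 + 1 = 36, q_1 = 7*1 + 0 = 7.
  i=2: a_2=3, p_2 = 3*36 + 5 = 113, q_2 = 3*7 + 1 = 22.
  i=3: a_3=7, p_3 = 7*113 + 36 = 827, q_3 = 7*22 + 7 = 161.
  i=4: a_4=6, p_4 = 6*827 + 113 = 5075, q_4 = 6*161 + 22 = 988.
  i=5: a_5=3, p_5 = 3*5075 + 827 = 16052, q_5 = 3*988 + 161 = 3125.

5/1, 36/7, 113/22, 827/161, 5075/988, 16052/3125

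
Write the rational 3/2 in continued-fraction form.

[1; 2]

Run the Euclidean algorithm on 3 and 2; the successive quotients are the partial quotients a_0, a_1, ... (each step inverts the fractional part left over by the previous one):
  3 = 1*2 + 1, so a_0 = 1.
  2 = 2*1 + 0, so a_1 = 2.
The remainder reaches 0 after 2 divisions, so the expansion has 2 partial quotients, read off in order.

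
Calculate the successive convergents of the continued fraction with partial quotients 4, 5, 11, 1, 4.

4/1, 21/5, 235/56, 256/61, 1259/300

Using the convergent recurrence p_i = a_i*p_{i-1} + p_{i-2}, q_i = a_i*q_{i-1} + q_{i-2} with p_{-2}=0, p_{-1}=1, q_{-2}=1, q_{-1}=0:
  i=0: a_0=4, p_0 = 4*1 + 0 = 4, q_0 = 4*0 + 1 = 1.
  i=1: a_1=5, p_1 = 5*4 + 1 = 21, q_1 = 5*1 + 0 = 5.
  i=2: a_2=11, p_2 = 11*21 + 4 = 235, q_2 = 11*5 + 1 = 56.
  i=3: a_3=1, p_3 = 1*235 + 21 = 256, q_3 = 1*56 + 5 = 61.
  i=4: a_4=4, p_4 = 4*256 + 235 = 1259, q_4 = 4*61 + 56 = 300.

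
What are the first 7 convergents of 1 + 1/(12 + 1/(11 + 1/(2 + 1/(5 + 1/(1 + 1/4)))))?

Using the convergent recurrence p_i = a_i*p_{i-1} + p_{i-2}, q_i = a_i*q_{i-1} + q_{i-2} with p_{-2}=0, p_{-1}=1, q_{-2}=1, q_{-1}=0:
  i=0: a_0=1, p_0 = 1*1 + 0 = 1, q_0 = 1*0 + 1 = 1.
  i=1: a_1=12, p_1 = 12*1 + 1 = 13, q_1 = 12*1 + 0 = 12.
  i=2: a_2=11, p_2 = 11*13 + 1 = 144, q_2 = 11*12 + 1 = 133.
  i=3: a_3=2, p_3 = 2*144 + 13 = 301, q_3 = 2*133 + 12 = 278.
  i=4: a_4=5, p_4 = 5*301 + 144 = 1649, q_4 = 5*278 + 133 = 1523.
  i=5: a_5=1, p_5 = 1*1649 + 301 = 1950, q_5 = 1*1523 + 278 = 1801.
  i=6: a_6=4, p_6 = 4*1950 + 1649 = 9449, q_6 = 4*1801 + 1523 = 8727.

1/1, 13/12, 144/133, 301/278, 1649/1523, 1950/1801, 9449/8727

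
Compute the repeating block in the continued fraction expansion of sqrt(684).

Write x_i = (sqrt(684) + m_i)/d_i with (m_0, d_0) = (0, 1). a_0 = floor(sqrt(684)) = 26, since 26^2 = 676 <= 684 < 729 = 27^2.
Iterate m_{i+1} = d_i*a_i - m_i, d_{i+1} = (684 - m_{i+1}^2)/d_i, a_{i+1} = floor((a_0 + m_{i+1})/d_{i+1}):
  m_1 = 1*26 - 0 = 26, d_1 = (684 - 26^2)/1 = 8/1 = 8, a_1 = floor((26 + 26)/8) = 6.
  m_2 = 8*6 - 26 = 22, d_2 = (684 - 22^2)/8 = 200/8 = 25, a_2 = floor((26 + 22)/25) = 1.
  m_3 = 25*1 - 22 = 3, d_3 = (684 - 3^2)/25 = 675/25 = 27, a_3 = floor((26 + 3)/27) = 1.
  m_4 = 27*1 - 3 = 24, d_4 = (684 - 24^2)/27 = 108/27 = 4, a_4 = floor((26 + 24)/4) = 12.
  m_5 = 4*12 - 24 = 24, d_5 = (684 - 24^2)/4 = 108/4 = 27, a_5 = floor((26 + 24)/27) = 1.
  m_6 = 27*1 - 24 = 3, d_6 = (684 - 3^2)/27 = 675/27 = 25, a_6 = floor((26 + 3)/25) = 1.
  m_7 = 25*1 - 3 = 22, d_7 = (684 - 22^2)/25 = 200/25 = 8, a_7 = floor((26 + 22)/8) = 6.
  m_8 = 8*6 - 22 = 26, d_8 = (684 - 26^2)/8 = 8/8 = 1, a_8 = floor((26 + 26)/1) = 52.
  m_9 = 1*52 - 26 = 26, d_9 = (684 - 26^2)/1 = 8/1 = 8: (m_9, d_9) = (m_1, d_1) = (26, 8), so from here the quotients repeat a_1, ..., a_8; the period length is 8.
Hence the expansion of sqrt(684) is a_0 = 26 followed by the repeating block 6, 1, 1, 12, 1, 1, 6, 52 (period 8).

[26; (6, 1, 1, 12, 1, 1, 6, 52)]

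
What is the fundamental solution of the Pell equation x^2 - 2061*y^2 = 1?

(x, y) = (5848201, 128820)

First expand sqrt(2061) as a continued fraction. With x_i = (sqrt(2061) + m_i)/d_i and (m_0, d_0) = (0, 1): a_0 = floor(sqrt(2061)) = 45, since 45^2 = 2025 <= 2061 < 2116 = 46^2.
Iterate m_{i+1} = d_i*a_i - m_i, d_{i+1} = (2061 - m_{i+1}^2)/d_i, a_{i+1} = floor((a_0 + m_{i+1})/d_{i+1}):
  m_1 = 1*45 - 0 = 45, d_1 = (2061 - 45^2)/1 = 36/1 = 36, a_1 = floor((45 + 45)/36) = 2.
  m_2 = 36*2 - 45 = 27, d_2 = (2061 - 27^2)/36 = 1332/36 = 37, a_2 = floor((45 + 27)/37) = 1.
  m_3 = 37*1 - 27 = 10, d_3 = (2061 - 10^2)/37 = 1961/37 = 53, a_3 = floor((45 + 10)/53) = 1.
  m_4 = 53*1 - 10 = 43, d_4 = (2061 - 43^2)/53 = 212/53 = 4, a_4 = floor((45 + 43)/4) = 22.
  m_5 = 4*22 - 43 = 45, d_5 = (2061 - 45^2)/4 = 36/4 = 9, a_5 = floor((45 + 45)/9) = 10.
  m_6 = 9*10 - 45 = 45, d_6 = (2061 - 45^2)/9 = 36/9 = 4, a_6 = floor((45 + 45)/4) = 22.
  m_7 = 4*22 - 45 = 43, d_7 = (2061 - 43^2)/4 = 212/4 = 53, a_7 = floor((45 + 43)/53) = 1.
  m_8 = 53*1 - 43 = 10, d_8 = (2061 - 10^2)/53 = 1961/53 = 37, a_8 = floor((45 + 10)/37) = 1.
  m_9 = 37*1 - 10 = 27, d_9 = (2061 - 27^2)/37 = 1332/37 = 36, a_9 = floor((45 + 27)/36) = 2.
  m_10 = 36*2 - 27 = 45, d_10 = (2061 - 45^2)/36 = 36/36 = 1, a_10 = floor((45 + 45)/1) = 90.
  m_11 = 1*90 - 45 = 45, d_11 = (2061 - 45^2)/1 = 36/1 = 36: (m_11, d_11) = (m_1, d_1) = (45, 36), so from here the quotients repeat a_1, ..., a_10; the period length is 10.
So sqrt(2061) = [45; (2, 1, 1, 22, 10, 22, 1, 1, 2, 90)] with period length k = 10.
k is even, so the fundamental solution of x^2 - 2061y^2 = 1 is (p_{k-1}, q_{k-1}) = (p_9, q_9); compute convergents through index 9.
Convergents (p_i = a_i*p_{i-1} + p_{i-2}, q_i = a_i*q_{i-1} + q_{i-2} with p_{-2}=0, p_{-1}=1, q_{-2}=1, q_{-1}=0):
  i=0: a_0=45, p_0 = 45*1 + 0 = 45, q_0 = 45*0 + 1 = 1.
  i=1: a_1=2, p_1 = 2*45 + 1 = 91, q_1 = 2*1 + 0 = 2.
  i=2: a_2=1, p_2 = 1*91 + 45 = 136, q_2 = 1*2 + 1 = 3.
  i=3: a_3=1, p_3 = 1*136 + 91 = 227, q_3 = 1*3 + 2 = 5.
  i=4: a_4=22, p_4 = 22*227 + 136 = 5130, q_4 = 22*5 + 3 = 113.
  i=5: a_5=10, p_5 = 10*5130 + 227 = 51527, q_5 = 10*113 + 5 = 1135.
  i=6: a_6=22, p_6 = 22*51527 + 5130 = 1138724, q_6 = 22*1135 + 113 = 25083.
  i=7: a_7=1, p_7 = 1*1138724 + 51527 = 1190251, q_7 = 1*25083 + 1135 = 26218.
  i=8: a_8=1, p_8 = 1*1190251 + 1138724 = 2328975, q_8 = 1*26218 + 25083 = 51301.
  i=9: a_9=2, p_9 = 2*2328975 + 1190251 = 5848201, q_9 = 2*51301 + 26218 = 128820.
Check: 5848201^2 - 2061*128820^2 = 34201454936401 - 34201454936400 = 1, so (x, y) = (5848201, 128820) solves the equation, and by the theorem it is the least positive solution.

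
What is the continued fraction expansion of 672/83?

[8; 10, 2, 1, 2]

Run the Euclidean algorithm on 672 and 83; the successive quotients are the partial quotients a_0, a_1, ... (each step inverts the fractional part left over by the previous one):
  672 = 8*83 + 8, so a_0 = 8.
  83 = 10*8 + 3, so a_1 = 10.
  8 = 2*3 + 2, so a_2 = 2.
  3 = 1*2 + 1, so a_3 = 1.
  2 = 2*1 + 0, so a_4 = 2.
The remainder reaches 0 after 5 divisions, so the expansion has 5 partial quotients, read off in order.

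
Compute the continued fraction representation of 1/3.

Run the Euclidean algorithm on 1 and 3; the successive quotients are the partial quotients a_0, a_1, ... (each step inverts the fractional part left over by the previous one):
  1 = 0*3 + 1, so a_0 = 0.
  3 = 3*1 + 0, so a_1 = 3.
The remainder reaches 0 after 2 divisions, so the expansion has 2 partial quotients, read off in order.

[0; 3]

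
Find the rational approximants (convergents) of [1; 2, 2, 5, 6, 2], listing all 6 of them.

1/1, 3/2, 7/5, 38/27, 235/167, 508/361

Using the convergent recurrence p_i = a_i*p_{i-1} + p_{i-2}, q_i = a_i*q_{i-1} + q_{i-2} with p_{-2}=0, p_{-1}=1, q_{-2}=1, q_{-1}=0:
  i=0: a_0=1, p_0 = 1*1 + 0 = 1, q_0 = 1*0 + 1 = 1.
  i=1: a_1=2, p_1 = 2*1 + 1 = 3, q_1 = 2*1 + 0 = 2.
  i=2: a_2=2, p_2 = 2*3 + 1 = 7, q_2 = 2*2 + 1 = 5.
  i=3: a_3=5, p_3 = 5*7 + 3 = 38, q_3 = 5*5 + 2 = 27.
  i=4: a_4=6, p_4 = 6*38 + 7 = 235, q_4 = 6*27 + 5 = 167.
  i=5: a_5=2, p_5 = 2*235 + 38 = 508, q_5 = 2*167 + 27 = 361.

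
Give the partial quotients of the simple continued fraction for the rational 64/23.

Run the Euclidean algorithm on 64 and 23; the successive quotients are the partial quotients a_0, a_1, ... (each step inverts the fractional part left over by the previous one):
  64 = 2*23 + 18, so a_0 = 2.
  23 = 1*18 + 5, so a_1 = 1.
  18 = 3*5 + 3, so a_2 = 3.
  5 = 1*3 + 2, so a_3 = 1.
  3 = 1*2 + 1, so a_4 = 1.
  2 = 2*1 + 0, so a_5 = 2.
The remainder reaches 0 after 6 divisions, so the expansion has 6 partial quotients, read off in order.

[2; 1, 3, 1, 1, 2]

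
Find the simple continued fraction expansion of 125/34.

Run the Euclidean algorithm on 125 and 34; the successive quotients are the partial quotients a_0, a_1, ... (each step inverts the fractional part left over by the previous one):
  125 = 3*34 + 23, so a_0 = 3.
  34 = 1*23 + 11, so a_1 = 1.
  23 = 2*11 + 1, so a_2 = 2.
  11 = 11*1 + 0, so a_3 = 11.
The remainder reaches 0 after 4 divisions, so the expansion has 4 partial quotients, read off in order.

[3; 1, 2, 11]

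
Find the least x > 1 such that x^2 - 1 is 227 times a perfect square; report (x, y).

(x, y) = (226, 15)

First expand sqrt(227) as a continued fraction. With x_i = (sqrt(227) + m_i)/d_i and (m_0, d_0) = (0, 1): a_0 = floor(sqrt(227)) = 15, since 15^2 = 225 <= 227 < 256 = 16^2.
Iterate m_{i+1} = d_i*a_i - m_i, d_{i+1} = (227 - m_{i+1}^2)/d_i, a_{i+1} = floor((a_0 + m_{i+1})/d_{i+1}):
  m_1 = 1*15 - 0 = 15, d_1 = (227 - 15^2)/1 = 2/1 = 2, a_1 = floor((15 + 15)/2) = 15.
  m_2 = 2*15 - 15 = 15, d_2 = (227 - 15^2)/2 = 2/2 = 1, a_2 = floor((15 + 15)/1) = 30.
  m_3 = 1*30 - 15 = 15, d_3 = (227 - 15^2)/1 = 2/1 = 2: (m_3, d_3) = (m_1, d_1) = (15, 2), so from here the quotients repeat a_1, a_2; the period length is 2.
So sqrt(227) = [15; (15, 30)] with period length k = 2.
k is even, so the fundamental solution of x^2 - 227y^2 = 1 is (p_{k-1}, q_{k-1}) = (p_1, q_1); compute convergents through index 1.
Convergents (p_i = a_i*p_{i-1} + p_{i-2}, q_i = a_i*q_{i-1} + q_{i-2} with p_{-2}=0, p_{-1}=1, q_{-2}=1, q_{-1}=0):
  i=0: a_0=15, p_0 = 15*1 + 0 = 15, q_0 = 15*0 + 1 = 1.
  i=1: a_1=15, p_1 = 15*15 + 1 = 226, q_1 = 15*1 + 0 = 15.
Check: 226^2 - 227*15^2 = 51076 - 51075 = 1, so (x, y) = (226, 15) solves the equation, and by the theorem it is the least positive solution.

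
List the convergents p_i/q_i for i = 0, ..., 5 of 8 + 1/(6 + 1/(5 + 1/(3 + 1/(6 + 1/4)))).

Using the convergent recurrence p_i = a_i*p_{i-1} + p_{i-2}, q_i = a_i*q_{i-1} + q_{i-2} with p_{-2}=0, p_{-1}=1, q_{-2}=1, q_{-1}=0:
  i=0: a_0=8, p_0 = 8*1 + 0 = 8, q_0 = 8*0 + 1 = 1.
  i=1: a_1=6, p_1 = 6*8 + 1 = 49, q_1 = 6*1 + 0 = 6.
  i=2: a_2=5, p_2 = 5*49 + 8 = 253, q_2 = 5*6 + 1 = 31.
  i=3: a_3=3, p_3 = 3*253 + 49 = 808, q_3 = 3*31 + 6 = 99.
  i=4: a_4=6, p_4 = 6*808 + 253 = 5101, q_4 = 6*99 + 31 = 625.
  i=5: a_5=4, p_5 = 4*5101 + 808 = 21212, q_5 = 4*625 + 99 = 2599.

8/1, 49/6, 253/31, 808/99, 5101/625, 21212/2599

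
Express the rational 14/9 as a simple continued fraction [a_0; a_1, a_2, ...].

[1; 1, 1, 4]

Run the Euclidean algorithm on 14 and 9; the successive quotients are the partial quotients a_0, a_1, ... (each step inverts the fractional part left over by the previous one):
  14 = 1*9 + 5, so a_0 = 1.
  9 = 1*5 + 4, so a_1 = 1.
  5 = 1*4 + 1, so a_2 = 1.
  4 = 4*1 + 0, so a_3 = 4.
The remainder reaches 0 after 4 divisions, so the expansion has 4 partial quotients, read off in order.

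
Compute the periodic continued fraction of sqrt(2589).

[50; (1, 7, 2, 24, 1, 32, 1, 24, 2, 7, 1, 100)]

Write x_i = (sqrt(2589) + m_i)/d_i with (m_0, d_0) = (0, 1). a_0 = floor(sqrt(2589)) = 50, since 50^2 = 2500 <= 2589 < 2601 = 51^2.
Iterate m_{i+1} = d_i*a_i - m_i, d_{i+1} = (2589 - m_{i+1}^2)/d_i, a_{i+1} = floor((a_0 + m_{i+1})/d_{i+1}):
  m_1 = 1*50 - 0 = 50, d_1 = (2589 - 50^2)/1 = 89/1 = 89, a_1 = floor((50 + 50)/89) = 1.
  m_2 = 89*1 - 50 = 39, d_2 = (2589 - 39^2)/89 = 1068/89 = 12, a_2 = floor((50 + 39)/12) = 7.
  m_3 = 12*7 - 39 = 45, d_3 = (2589 - 45^2)/12 = 564/12 = 47, a_3 = floor((50 + 45)/47) = 2.
  m_4 = 47*2 - 45 = 49, d_4 = (2589 - 49^2)/47 = 188/47 = 4, a_4 = floor((50 + 49)/4) = 24.
  m_5 = 4*24 - 49 = 47, d_5 = (2589 - 47^2)/4 = 380/4 = 95, a_5 = floor((50 + 47)/95) = 1.
  m_6 = 95*1 - 47 = 48, d_6 = (2589 - 48^2)/95 = 285/95 = 3, a_6 = floor((50 + 48)/3) = 32.
  m_7 = 3*32 - 48 = 48, d_7 = (2589 - 48^2)/3 = 285/3 = 95, a_7 = floor((50 + 48)/95) = 1.
  m_8 = 95*1 - 48 = 47, d_8 = (2589 - 47^2)/95 = 380/95 = 4, a_8 = floor((50 + 47)/4) = 24.
  m_9 = 4*24 - 47 = 49, d_9 = (2589 - 49^2)/4 = 188/4 = 47, a_9 = floor((50 + 49)/47) = 2.
  m_10 = 47*2 - 49 = 45, d_10 = (2589 - 45^2)/47 = 564/47 = 12, a_10 = floor((50 + 45)/12) = 7.
  m_11 = 12*7 - 45 = 39, d_11 = (2589 - 39^2)/12 = 1068/12 = 89, a_11 = floor((50 + 39)/89) = 1.
  m_12 = 89*1 - 39 = 50, d_12 = (2589 - 50^2)/89 = 89/89 = 1, a_12 = floor((50 + 50)/1) = 100.
  m_13 = 1*100 - 50 = 50, d_13 = (2589 - 50^2)/1 = 89/1 = 89: (m_13, d_13) = (m_1, d_1) = (50, 89), so from here the quotients repeat a_1, ..., a_12; the period length is 12.
Hence the expansion of sqrt(2589) is a_0 = 50 followed by the repeating block 1, 7, 2, 24, 1, 32, 1, 24, 2, 7, 1, 100 (period 12).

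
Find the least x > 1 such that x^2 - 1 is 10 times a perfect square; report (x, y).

(x, y) = (19, 6)

First expand sqrt(10) as a continued fraction. With x_i = (sqrt(10) + m_i)/d_i and (m_0, d_0) = (0, 1): a_0 = floor(sqrt(10)) = 3, since 3^2 = 9 <= 10 < 16 = 4^2.
Iterate m_{i+1} = d_i*a_i - m_i, d_{i+1} = (10 - m_{i+1}^2)/d_i, a_{i+1} = floor((a_0 + m_{i+1})/d_{i+1}):
  m_1 = 1*3 - 0 = 3, d_1 = (10 - 3^2)/1 = 1/1 = 1, a_1 = floor((3 + 3)/1) = 6.
  m_2 = 1*6 - 3 = 3, d_2 = (10 - 3^2)/1 = 1/1 = 1: (m_2, d_2) = (m_1, d_1) = (3, 1), so from here the quotient a_1 repeats; the period length is 1.
So sqrt(10) = [3; (6)] with period length k = 1.
k is odd, so (p_{k-1}, q_{k-1}) only solves x^2 - 10y^2 = -1 and the fundamental solution of x^2 - 10y^2 = 1 is (p_{2k-1}, q_{2k-1}) = (p_1, q_1); compute convergents through index 1, running through the period twice.
Convergents (p_i = a_i*p_{i-1} + p_{i-2}, q_i = a_i*q_{i-1} + q_{i-2} with p_{-2}=0, p_{-1}=1, q_{-2}=1, q_{-1}=0):
  i=0: a_0=3, p_0 = 3*1 + 0 = 3, q_0 = 3*0 + 1 = 1.
  i=1: a_1=6, p_1 = 6*3 + 1 = 19, q_1 = 6*1 + 0 = 6.
Indeed p_0^2 - 10*q_0^2 = 9 - 10 = -1, not +1.
Check: 19^2 - 10*6^2 = 361 - 360 = 1, so (x, y) = (19, 6) solves the equation, and by the theorem it is the least positive solution.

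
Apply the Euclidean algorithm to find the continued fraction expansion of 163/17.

Run the Euclidean algorithm on 163 and 17; the successive quotients are the partial quotients a_0, a_1, ... (each step inverts the fractional part left over by the previous one):
  163 = 9*17 + 10, so a_0 = 9.
  17 = 1*10 + 7, so a_1 = 1.
  10 = 1*7 + 3, so a_2 = 1.
  7 = 2*3 + 1, so a_3 = 2.
  3 = 3*1 + 0, so a_4 = 3.
The remainder reaches 0 after 5 divisions, so the expansion has 5 partial quotients, read off in order.

[9; 1, 1, 2, 3]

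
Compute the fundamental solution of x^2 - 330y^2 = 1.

First expand sqrt(330) as a continued fraction. With x_i = (sqrt(330) + m_i)/d_i and (m_0, d_0) = (0, 1): a_0 = floor(sqrt(330)) = 18, since 18^2 = 324 <= 330 < 361 = 19^2.
Iterate m_{i+1} = d_i*a_i - m_i, d_{i+1} = (330 - m_{i+1}^2)/d_i, a_{i+1} = floor((a_0 + m_{i+1})/d_{i+1}):
  m_1 = 1*18 - 0 = 18, d_1 = (330 - 18^2)/1 = 6/1 = 6, a_1 = floor((18 + 18)/6) = 6.
  m_2 = 6*6 - 18 = 18, d_2 = (330 - 18^2)/6 = 6/6 = 1, a_2 = floor((18 + 18)/1) = 36.
  m_3 = 1*36 - 18 = 18, d_3 = (330 - 18^2)/1 = 6/1 = 6: (m_3, d_3) = (m_1, d_1) = (18, 6), so from here the quotients repeat a_1, a_2; the period length is 2.
So sqrt(330) = [18; (6, 36)] with period length k = 2.
k is even, so the fundamental solution of x^2 - 330y^2 = 1 is (p_{k-1}, q_{k-1}) = (p_1, q_1); compute convergents through index 1.
Convergents (p_i = a_i*p_{i-1} + p_{i-2}, q_i = a_i*q_{i-1} + q_{i-2} with p_{-2}=0, p_{-1}=1, q_{-2}=1, q_{-1}=0):
  i=0: a_0=18, p_0 = 18*1 + 0 = 18, q_0 = 18*0 + 1 = 1.
  i=1: a_1=6, p_1 = 6*18 + 1 = 109, q_1 = 6*1 + 0 = 6.
Check: 109^2 - 330*6^2 = 11881 - 11880 = 1, so (x, y) = (109, 6) solves the equation, and by the theorem it is the least positive solution.

(x, y) = (109, 6)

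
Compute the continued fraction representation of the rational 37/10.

Run the Euclidean algorithm on 37 and 10; the successive quotients are the partial quotients a_0, a_1, ... (each step inverts the fractional part left over by the previous one):
  37 = 3*10 + 7, so a_0 = 3.
  10 = 1*7 + 3, so a_1 = 1.
  7 = 2*3 + 1, so a_2 = 2.
  3 = 3*1 + 0, so a_3 = 3.
The remainder reaches 0 after 4 divisions, so the expansion has 4 partial quotients, read off in order.

[3; 1, 2, 3]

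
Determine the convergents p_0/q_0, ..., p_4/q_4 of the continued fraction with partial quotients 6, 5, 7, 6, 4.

Using the convergent recurrence p_i = a_i*p_{i-1} + p_{i-2}, q_i = a_i*q_{i-1} + q_{i-2} with p_{-2}=0, p_{-1}=1, q_{-2}=1, q_{-1}=0:
  i=0: a_0=6, p_0 = 6*1 + 0 = 6, q_0 = 6*0 + 1 = 1.
  i=1: a_1=5, p_1 = 5*6 + 1 = 31, q_1 = 5*1 + 0 = 5.
  i=2: a_2=7, p_2 = 7*31 + 6 = 223, q_2 = 7*5 + 1 = 36.
  i=3: a_3=6, p_3 = 6*223 + 31 = 1369, q_3 = 6*36 + 5 = 221.
  i=4: a_4=4, p_4 = 4*1369 + 223 = 5699, q_4 = 4*221 + 36 = 920.

6/1, 31/5, 223/36, 1369/221, 5699/920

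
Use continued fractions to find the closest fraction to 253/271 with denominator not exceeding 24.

Expand x = 253/271 as a continued fraction with the Euclidean algorithm:
  253 = 0*271 + 253, so a_0 = 0.
  271 = 1*253 + 18, so a_1 = 1.
  253 = 14*18 + 1, so a_2 = 14.
  18 = 18*1 + 0, so a_3 = 18.
so x = [0; 1, 14, 18].
Convergents (p_i = a_i*p_{i-1} + p_{i-2}, q_i = a_i*q_{i-1} + q_{i-2} with p_{-2}=0, p_{-1}=1, q_{-2}=1, q_{-1}=0), until the denominator exceeds 24:
  i=0: a_0=0, p_0 = 0*1 + 0 = 0, q_0 = 0*0 + 1 = 1.
  i=1: a_1=1, p_1 = 1*0 + 1 = 1, q_1 = 1*1 + 0 = 1.
  i=2: a_2=14, p_2 = 14*1 + 0 = 14, q_2 = 14*1 + 1 = 15.
  i=3: a_3=18, p_3 = 18*14 + 1 = 253, q_3 = 18*15 + 1 = 271.
q_3 = 271 > 24, so the last convergent with denominator <= 24 is p_2/q_2 = 14/15.
The closest fraction with denominator <= 24 is either p_2/q_2 or the intermediate fraction (k*p_2 + p_1)/(k*q_2 + q_1) with the largest k >= 1 whose denominator stays <= 24; these approach x as k grows, and every other convergent or intermediate fraction in range is farther away.
Largest k: floor((24 - q_1)/q_2) = floor((24 - 1)/15) = 1.
That gives (1*14 + 1)/(1*15 + 1) = 15/16.
Compare the errors: |x - 14/15| = |253*15 - 14*271|/(271*15) = 1/4065, and |x - 15/16| = |253*16 - 15*271|/(271*16) = 17/4336.
Cross-multiplying, 1*4336 = 4336 < 69105 = 17*4065, so 1/4065 is smaller: the convergent 14/15 is closer to x than 15/16.

14/15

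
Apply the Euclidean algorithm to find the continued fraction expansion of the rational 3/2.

Run the Euclidean algorithm on 3 and 2; the successive quotients are the partial quotients a_0, a_1, ... (each step inverts the fractional part left over by the previous one):
  3 = 1*2 + 1, so a_0 = 1.
  2 = 2*1 + 0, so a_1 = 2.
The remainder reaches 0 after 2 divisions, so the expansion has 2 partial quotients, read off in order.

[1; 2]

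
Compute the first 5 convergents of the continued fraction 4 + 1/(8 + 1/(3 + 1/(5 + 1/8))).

4/1, 33/8, 103/25, 548/133, 4487/1089

Using the convergent recurrence p_i = a_i*p_{i-1} + p_{i-2}, q_i = a_i*q_{i-1} + q_{i-2} with p_{-2}=0, p_{-1}=1, q_{-2}=1, q_{-1}=0:
  i=0: a_0=4, p_0 = 4*1 + 0 = 4, q_0 = 4*0 + 1 = 1.
  i=1: a_1=8, p_1 = 8*4 + 1 = 33, q_1 = 8*1 + 0 = 8.
  i=2: a_2=3, p_2 = 3*33 + 4 = 103, q_2 = 3*8 + 1 = 25.
  i=3: a_3=5, p_3 = 5*103 + 33 = 548, q_3 = 5*25 + 8 = 133.
  i=4: a_4=8, p_4 = 8*548 + 103 = 4487, q_4 = 8*133 + 25 = 1089.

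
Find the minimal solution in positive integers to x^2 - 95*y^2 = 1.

(x, y) = (39, 4)

First expand sqrt(95) as a continued fraction. With x_i = (sqrt(95) + m_i)/d_i and (m_0, d_0) = (0, 1): a_0 = floor(sqrt(95)) = 9, since 9^2 = 81 <= 95 < 100 = 10^2.
Iterate m_{i+1} = d_i*a_i - m_i, d_{i+1} = (95 - m_{i+1}^2)/d_i, a_{i+1} = floor((a_0 + m_{i+1})/d_{i+1}):
  m_1 = 1*9 - 0 = 9, d_1 = (95 - 9^2)/1 = 14/1 = 14, a_1 = floor((9 + 9)/14) = 1.
  m_2 = 14*1 - 9 = 5, d_2 = (95 - 5^2)/14 = 70/14 = 5, a_2 = floor((9 + 5)/5) = 2.
  m_3 = 5*2 - 5 = 5, d_3 = (95 - 5^2)/5 = 70/5 = 14, a_3 = floor((9 + 5)/14) = 1.
  m_4 = 14*1 - 5 = 9, d_4 = (95 - 9^2)/14 = 14/14 = 1, a_4 = floor((9 + 9)/1) = 18.
  m_5 = 1*18 - 9 = 9, d_5 = (95 - 9^2)/1 = 14/1 = 14: (m_5, d_5) = (m_1, d_1) = (9, 14), so from here the quotients repeat a_1, ..., a_4; the period length is 4.
So sqrt(95) = [9; (1, 2, 1, 18)] with period length k = 4.
k is even, so the fundamental solution of x^2 - 95y^2 = 1 is (p_{k-1}, q_{k-1}) = (p_3, q_3); compute convergents through index 3.
Convergents (p_i = a_i*p_{i-1} + p_{i-2}, q_i = a_i*q_{i-1} + q_{i-2} with p_{-2}=0, p_{-1}=1, q_{-2}=1, q_{-1}=0):
  i=0: a_0=9, p_0 = 9*1 + 0 = 9, q_0 = 9*0 + 1 = 1.
  i=1: a_1=1, p_1 = 1*9 + 1 = 10, q_1 = 1*1 + 0 = 1.
  i=2: a_2=2, p_2 = 2*10 + 9 = 29, q_2 = 2*1 + 1 = 3.
  i=3: a_3=1, p_3 = 1*29 + 10 = 39, q_3 = 1*3 + 1 = 4.
Check: 39^2 - 95*4^2 = 1521 - 1520 = 1, so (x, y) = (39, 4) solves the equation, and by the theorem it is the least positive solution.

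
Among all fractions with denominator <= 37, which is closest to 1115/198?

Expand x = 1115/198 as a continued fraction with the Euclidean algorithm:
  1115 = 5*198 + 125, so a_0 = 5.
  198 = 1*125 + 73, so a_1 = 1.
  125 = 1*73 + 52, so a_2 = 1.
  73 = 1*52 + 21, so a_3 = 1.
  52 = 2*21 + 10, so a_4 = 2.
  21 = 2*10 + 1, so a_5 = 2.
  10 = 10*1 + 0, so a_6 = 10.
so x = [5; 1, 1, 1, 2, 2, 10].
Convergents (p_i = a_i*p_{i-1} + p_{i-2}, q_i = a_i*q_{i-1} + q_{i-2} with p_{-2}=0, p_{-1}=1, q_{-2}=1, q_{-1}=0), until the denominator exceeds 37:
  i=0: a_0=5, p_0 = 5*1 + 0 = 5, q_0 = 5*0 + 1 = 1.
  i=1: a_1=1, p_1 = 1*5 + 1 = 6, q_1 = 1*1 + 0 = 1.
  i=2: a_2=1, p_2 = 1*6 + 5 = 11, q_2 = 1*1 + 1 = 2.
  i=3: a_3=1, p_3 = 1*11 + 6 = 17, q_3 = 1*2 + 1 = 3.
  i=4: a_4=2, p_4 = 2*17 + 11 = 45, q_4 = 2*3 + 2 = 8.
  i=5: a_5=2, p_5 = 2*45 + 17 = 107, q_5 = 2*8 + 3 = 19.
  i=6: a_6=10, p_6 = 10*107 + 45 = 1115, q_6 = 10*19 + 8 = 198.
q_6 = 198 > 37, so the last convergent with denominator <= 37 is p_5/q_5 = 107/19.
The closest fraction with denominator <= 37 is either p_5/q_5 or the intermediate fraction (k*p_5 + p_4)/(k*q_5 + q_4) with the largest k >= 1 whose denominator stays <= 37; these approach x as k grows, and every other convergent or intermediate fraction in range is farther away.
Largest k: floor((37 - q_4)/q_5) = floor((37 - 8)/19) = 1.
That gives (1*107 + 45)/(1*19 + 8) = 152/27.
Compare the errors: |x - 107/19| = |1115*19 - 107*198|/(198*19) = 1/3762, and |x - 152/27| = |1115*27 - 152*198|/(198*27) = 9/5346.
Cross-multiplying, 1*5346 = 5346 < 33858 = 9*3762, so 1/3762 is smaller: the convergent 107/19 is closer to x than 152/27.

107/19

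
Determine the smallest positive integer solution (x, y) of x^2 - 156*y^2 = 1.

(x, y) = (25, 2)

First expand sqrt(156) as a continued fraction. With x_i = (sqrt(156) + m_i)/d_i and (m_0, d_0) = (0, 1): a_0 = floor(sqrt(156)) = 12, since 12^2 = 144 <= 156 < 169 = 13^2.
Iterate m_{i+1} = d_i*a_i - m_i, d_{i+1} = (156 - m_{i+1}^2)/d_i, a_{i+1} = floor((a_0 + m_{i+1})/d_{i+1}):
  m_1 = 1*12 - 0 = 12, d_1 = (156 - 12^2)/1 = 12/1 = 12, a_1 = floor((12 + 12)/12) = 2.
  m_2 = 12*2 - 12 = 12, d_2 = (156 - 12^2)/12 = 12/12 = 1, a_2 = floor((12 + 12)/1) = 24.
  m_3 = 1*24 - 12 = 12, d_3 = (156 - 12^2)/1 = 12/1 = 12: (m_3, d_3) = (m_1, d_1) = (12, 12), so from here the quotients repeat a_1, a_2; the period length is 2.
So sqrt(156) = [12; (2, 24)] with period length k = 2.
k is even, so the fundamental solution of x^2 - 156y^2 = 1 is (p_{k-1}, q_{k-1}) = (p_1, q_1); compute convergents through index 1.
Convergents (p_i = a_i*p_{i-1} + p_{i-2}, q_i = a_i*q_{i-1} + q_{i-2} with p_{-2}=0, p_{-1}=1, q_{-2}=1, q_{-1}=0):
  i=0: a_0=12, p_0 = 12*1 + 0 = 12, q_0 = 12*0 + 1 = 1.
  i=1: a_1=2, p_1 = 2*12 + 1 = 25, q_1 = 2*1 + 0 = 2.
Check: 25^2 - 156*2^2 = 625 - 624 = 1, so (x, y) = (25, 2) solves the equation, and by the theorem it is the least positive solution.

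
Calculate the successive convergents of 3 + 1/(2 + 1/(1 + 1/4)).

Using the convergent recurrence p_i = a_i*p_{i-1} + p_{i-2}, q_i = a_i*q_{i-1} + q_{i-2} with p_{-2}=0, p_{-1}=1, q_{-2}=1, q_{-1}=0:
  i=0: a_0=3, p_0 = 3*1 + 0 = 3, q_0 = 3*0 + 1 = 1.
  i=1: a_1=2, p_1 = 2*3 + 1 = 7, q_1 = 2*1 + 0 = 2.
  i=2: a_2=1, p_2 = 1*7 + 3 = 10, q_2 = 1*2 + 1 = 3.
  i=3: a_3=4, p_3 = 4*10 + 7 = 47, q_3 = 4*3 + 2 = 14.

3/1, 7/2, 10/3, 47/14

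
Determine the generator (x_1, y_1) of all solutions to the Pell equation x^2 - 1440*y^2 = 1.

(x, y) = (721, 19)

First expand sqrt(1440) as a continued fraction. With x_i = (sqrt(1440) + m_i)/d_i and (m_0, d_0) = (0, 1): a_0 = floor(sqrt(1440)) = 37, since 37^2 = 1369 <= 1440 < 1444 = 38^2.
Iterate m_{i+1} = d_i*a_i - m_i, d_{i+1} = (1440 - m_{i+1}^2)/d_i, a_{i+1} = floor((a_0 + m_{i+1})/d_{i+1}):
  m_1 = 1*37 - 0 = 37, d_1 = (1440 - 37^2)/1 = 71/1 = 71, a_1 = floor((37 + 37)/71) = 1.
  m_2 = 71*1 - 37 = 34, d_2 = (1440 - 34^2)/71 = 284/71 = 4, a_2 = floor((37 + 34)/4) = 17.
  m_3 = 4*17 - 34 = 34, d_3 = (1440 - 34^2)/4 = 284/4 = 71, a_3 = floor((37 + 34)/71) = 1.
  m_4 = 71*1 - 34 = 37, d_4 = (1440 - 37^2)/71 = 71/71 = 1, a_4 = floor((37 + 37)/1) = 74.
  m_5 = 1*74 - 37 = 37, d_5 = (1440 - 37^2)/1 = 71/1 = 71: (m_5, d_5) = (m_1, d_1) = (37, 71), so from here the quotients repeat a_1, ..., a_4; the period length is 4.
So sqrt(1440) = [37; (1, 17, 1, 74)] with period length k = 4.
k is even, so the fundamental solution of x^2 - 1440y^2 = 1 is (p_{k-1}, q_{k-1}) = (p_3, q_3); compute convergents through index 3.
Convergents (p_i = a_i*p_{i-1} + p_{i-2}, q_i = a_i*q_{i-1} + q_{i-2} with p_{-2}=0, p_{-1}=1, q_{-2}=1, q_{-1}=0):
  i=0: a_0=37, p_0 = 37*1 + 0 = 37, q_0 = 37*0 + 1 = 1.
  i=1: a_1=1, p_1 = 1*37 + 1 = 38, q_1 = 1*1 + 0 = 1.
  i=2: a_2=17, p_2 = 17*38 + 37 = 683, q_2 = 17*1 + 1 = 18.
  i=3: a_3=1, p_3 = 1*683 + 38 = 721, q_3 = 1*18 + 1 = 19.
Check: 721^2 - 1440*19^2 = 519841 - 519840 = 1, so (x, y) = (721, 19) solves the equation, and by the theorem it is the least positive solution.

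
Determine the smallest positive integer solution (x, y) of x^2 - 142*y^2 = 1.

(x, y) = (143, 12)

First expand sqrt(142) as a continued fraction. With x_i = (sqrt(142) + m_i)/d_i and (m_0, d_0) = (0, 1): a_0 = floor(sqrt(142)) = 11, since 11^2 = 121 <= 142 < 144 = 12^2.
Iterate m_{i+1} = d_i*a_i - m_i, d_{i+1} = (142 - m_{i+1}^2)/d_i, a_{i+1} = floor((a_0 + m_{i+1})/d_{i+1}):
  m_1 = 1*11 - 0 = 11, d_1 = (142 - 11^2)/1 = 21/1 = 21, a_1 = floor((11 + 11)/21) = 1.
  m_2 = 21*1 - 11 = 10, d_2 = (142 - 10^2)/21 = 42/21 = 2, a_2 = floor((11 + 10)/2) = 10.
  m_3 = 2*10 - 10 = 10, d_3 = (142 - 10^2)/2 = 42/2 = 21, a_3 = floor((11 + 10)/21) = 1.
  m_4 = 21*1 - 10 = 11, d_4 = (142 - 11^2)/21 = 21/21 = 1, a_4 = floor((11 + 11)/1) = 22.
  m_5 = 1*22 - 11 = 11, d_5 = (142 - 11^2)/1 = 21/1 = 21: (m_5, d_5) = (m_1, d_1) = (11, 21), so from here the quotients repeat a_1, ..., a_4; the period length is 4.
So sqrt(142) = [11; (1, 10, 1, 22)] with period length k = 4.
k is even, so the fundamental solution of x^2 - 142y^2 = 1 is (p_{k-1}, q_{k-1}) = (p_3, q_3); compute convergents through index 3.
Convergents (p_i = a_i*p_{i-1} + p_{i-2}, q_i = a_i*q_{i-1} + q_{i-2} with p_{-2}=0, p_{-1}=1, q_{-2}=1, q_{-1}=0):
  i=0: a_0=11, p_0 = 11*1 + 0 = 11, q_0 = 11*0 + 1 = 1.
  i=1: a_1=1, p_1 = 1*11 + 1 = 12, q_1 = 1*1 + 0 = 1.
  i=2: a_2=10, p_2 = 10*12 + 11 = 131, q_2 = 10*1 + 1 = 11.
  i=3: a_3=1, p_3 = 1*131 + 12 = 143, q_3 = 1*11 + 1 = 12.
Check: 143^2 - 142*12^2 = 20449 - 20448 = 1, so (x, y) = (143, 12) solves the equation, and by the theorem it is the least positive solution.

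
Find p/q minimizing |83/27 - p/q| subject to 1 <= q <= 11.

34/11

Expand x = 83/27 as a continued fraction with the Euclidean algorithm:
  83 = 3*27 + 2, so a_0 = 3.
  27 = 13*2 + 1, so a_1 = 13.
  2 = 2*1 + 0, so a_2 = 2.
so x = [3; 13, 2].
Convergents (p_i = a_i*p_{i-1} + p_{i-2}, q_i = a_i*q_{i-1} + q_{i-2} with p_{-2}=0, p_{-1}=1, q_{-2}=1, q_{-1}=0), until the denominator exceeds 11:
  i=0: a_0=3, p_0 = 3*1 + 0 = 3, q_0 = 3*0 + 1 = 1.
  i=1: a_1=13, p_1 = 13*3 + 1 = 40, q_1 = 13*1 + 0 = 13.
q_1 = 13 > 11, so the last convergent with denominator <= 11 is p_0/q_0 = 3/1.
The closest fraction with denominator <= 11 is either p_0/q_0 or the intermediate fraction (k*p_0 + p_{-1})/(k*q_0 + q_{-1}) with the largest k >= 1 whose denominator stays <= 11; these approach x as k grows, and every other convergent or intermediate fraction in range is farther away.
Largest k: floor((11 - q_{-1})/q_0) = floor((11 - 0)/1) = 11 (using the seeds p_{-1} = 1, q_{-1} = 0).
That gives (11*3 + 1)/(11*1 + 0) = 34/11.
Compare the errors: |x - 3/1| = |83*1 - 3*27|/(27*1) = 2/27, and |x - 34/11| = |83*11 - 34*27|/(27*11) = 5/297.
Cross-multiplying, 5*27 = 135 < 594 = 2*297, so 5/297 is smaller: the intermediate fraction 34/11 is closer to x than 3/1.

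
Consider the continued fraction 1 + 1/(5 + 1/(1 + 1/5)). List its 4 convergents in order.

1/1, 6/5, 7/6, 41/35

Using the convergent recurrence p_i = a_i*p_{i-1} + p_{i-2}, q_i = a_i*q_{i-1} + q_{i-2} with p_{-2}=0, p_{-1}=1, q_{-2}=1, q_{-1}=0:
  i=0: a_0=1, p_0 = 1*1 + 0 = 1, q_0 = 1*0 + 1 = 1.
  i=1: a_1=5, p_1 = 5*1 + 1 = 6, q_1 = 5*1 + 0 = 5.
  i=2: a_2=1, p_2 = 1*6 + 1 = 7, q_2 = 1*5 + 1 = 6.
  i=3: a_3=5, p_3 = 5*7 + 6 = 41, q_3 = 5*6 + 5 = 35.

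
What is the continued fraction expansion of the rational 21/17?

Run the Euclidean algorithm on 21 and 17; the successive quotients are the partial quotients a_0, a_1, ... (each step inverts the fractional part left over by the previous one):
  21 = 1*17 + 4, so a_0 = 1.
  17 = 4*4 + 1, so a_1 = 4.
  4 = 4*1 + 0, so a_2 = 4.
The remainder reaches 0 after 3 divisions, so the expansion has 3 partial quotients, read off in order.

[1; 4, 4]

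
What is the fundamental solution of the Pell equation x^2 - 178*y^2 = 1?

(x, y) = (1601, 120)

First expand sqrt(178) as a continued fraction. With x_i = (sqrt(178) + m_i)/d_i and (m_0, d_0) = (0, 1): a_0 = floor(sqrt(178)) = 13, since 13^2 = 169 <= 178 < 196 = 14^2.
Iterate m_{i+1} = d_i*a_i - m_i, d_{i+1} = (178 - m_{i+1}^2)/d_i, a_{i+1} = floor((a_0 + m_{i+1})/d_{i+1}):
  m_1 = 1*13 - 0 = 13, d_1 = (178 - 13^2)/1 = 9/1 = 9, a_1 = floor((13 + 13)/9) = 2.
  m_2 = 9*2 - 13 = 5, d_2 = (178 - 5^2)/9 = 153/9 = 17, a_2 = floor((13 + 5)/17) = 1.
  m_3 = 17*1 - 5 = 12, d_3 = (178 - 12^2)/17 = 34/17 = 2, a_3 = floor((13 + 12)/2) = 12.
  m_4 = 2*12 - 12 = 12, d_4 = (178 - 12^2)/2 = 34/2 = 17, a_4 = floor((13 + 12)/17) = 1.
  m_5 = 17*1 - 12 = 5, d_5 = (178 - 5^2)/17 = 153/17 = 9, a_5 = floor((13 + 5)/9) = 2.
  m_6 = 9*2 - 5 = 13, d_6 = (178 - 13^2)/9 = 9/9 = 1, a_6 = floor((13 + 13)/1) = 26.
  m_7 = 1*26 - 13 = 13, d_7 = (178 - 13^2)/1 = 9/1 = 9: (m_7, d_7) = (m_1, d_1) = (13, 9), so from here the quotients repeat a_1, ..., a_6; the period length is 6.
So sqrt(178) = [13; (2, 1, 12, 1, 2, 26)] with period length k = 6.
k is even, so the fundamental solution of x^2 - 178y^2 = 1 is (p_{k-1}, q_{k-1}) = (p_5, q_5); compute convergents through index 5.
Convergents (p_i = a_i*p_{i-1} + p_{i-2}, q_i = a_i*q_{i-1} + q_{i-2} with p_{-2}=0, p_{-1}=1, q_{-2}=1, q_{-1}=0):
  i=0: a_0=13, p_0 = 13*1 + 0 = 13, q_0 = 13*0 + 1 = 1.
  i=1: a_1=2, p_1 = 2*13 + 1 = 27, q_1 = 2*1 + 0 = 2.
  i=2: a_2=1, p_2 = 1*27 + 13 = 40, q_2 = 1*2 + 1 = 3.
  i=3: a_3=12, p_3 = 12*40 + 27 = 507, q_3 = 12*3 + 2 = 38.
  i=4: a_4=1, p_4 = 1*507 + 40 = 547, q_4 = 1*38 + 3 = 41.
  i=5: a_5=2, p_5 = 2*547 + 507 = 1601, q_5 = 2*41 + 38 = 120.
Check: 1601^2 - 178*120^2 = 2563201 - 2563200 = 1, so (x, y) = (1601, 120) solves the equation, and by the theorem it is the least positive solution.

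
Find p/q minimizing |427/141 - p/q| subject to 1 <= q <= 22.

67/22

Expand x = 427/141 as a continued fraction with the Euclidean algorithm:
  427 = 3*141 + 4, so a_0 = 3.
  141 = 35*4 + 1, so a_1 = 35.
  4 = 4*1 + 0, so a_2 = 4.
so x = [3; 35, 4].
Convergents (p_i = a_i*p_{i-1} + p_{i-2}, q_i = a_i*q_{i-1} + q_{i-2} with p_{-2}=0, p_{-1}=1, q_{-2}=1, q_{-1}=0), until the denominator exceeds 22:
  i=0: a_0=3, p_0 = 3*1 + 0 = 3, q_0 = 3*0 + 1 = 1.
  i=1: a_1=35, p_1 = 35*3 + 1 = 106, q_1 = 35*1 + 0 = 35.
q_1 = 35 > 22, so the last convergent with denominator <= 22 is p_0/q_0 = 3/1.
The closest fraction with denominator <= 22 is either p_0/q_0 or the intermediate fraction (k*p_0 + p_{-1})/(k*q_0 + q_{-1}) with the largest k >= 1 whose denominator stays <= 22; these approach x as k grows, and every other convergent or intermediate fraction in range is farther away.
Largest k: floor((22 - q_{-1})/q_0) = floor((22 - 0)/1) = 22 (using the seeds p_{-1} = 1, q_{-1} = 0).
That gives (22*3 + 1)/(22*1 + 0) = 67/22.
Compare the errors: |x - 3/1| = |427*1 - 3*141|/(141*1) = 4/141, and |x - 67/22| = |427*22 - 67*141|/(141*22) = 53/3102.
Cross-multiplying, 53*141 = 7473 < 12408 = 4*3102, so 53/3102 is smaller: the intermediate fraction 67/22 is closer to x than 3/1.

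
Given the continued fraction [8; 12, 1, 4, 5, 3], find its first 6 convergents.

Using the convergent recurrence p_i = a_i*p_{i-1} + p_{i-2}, q_i = a_i*q_{i-1} + q_{i-2} with p_{-2}=0, p_{-1}=1, q_{-2}=1, q_{-1}=0:
  i=0: a_0=8, p_0 = 8*1 + 0 = 8, q_0 = 8*0 + 1 = 1.
  i=1: a_1=12, p_1 = 12*8 + 1 = 97, q_1 = 12*1 + 0 = 12.
  i=2: a_2=1, p_2 = 1*97 + 8 = 105, q_2 = 1*12 + 1 = 13.
  i=3: a_3=4, p_3 = 4*105 + 97 = 517, q_3 = 4*13 + 12 = 64.
  i=4: a_4=5, p_4 = 5*517 + 105 = 2690, q_4 = 5*64 + 13 = 333.
  i=5: a_5=3, p_5 = 3*2690 + 517 = 8587, q_5 = 3*333 + 64 = 1063.

8/1, 97/12, 105/13, 517/64, 2690/333, 8587/1063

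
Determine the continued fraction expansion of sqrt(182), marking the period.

[13; (2, 26)]

Write x_i = (sqrt(182) + m_i)/d_i with (m_0, d_0) = (0, 1). a_0 = floor(sqrt(182)) = 13, since 13^2 = 169 <= 182 < 196 = 14^2.
Iterate m_{i+1} = d_i*a_i - m_i, d_{i+1} = (182 - m_{i+1}^2)/d_i, a_{i+1} = floor((a_0 + m_{i+1})/d_{i+1}):
  m_1 = 1*13 - 0 = 13, d_1 = (182 - 13^2)/1 = 13/1 = 13, a_1 = floor((13 + 13)/13) = 2.
  m_2 = 13*2 - 13 = 13, d_2 = (182 - 13^2)/13 = 13/13 = 1, a_2 = floor((13 + 13)/1) = 26.
  m_3 = 1*26 - 13 = 13, d_3 = (182 - 13^2)/1 = 13/1 = 13: (m_3, d_3) = (m_1, d_1) = (13, 13), so from here the quotients repeat a_1, a_2; the period length is 2.
Hence the expansion of sqrt(182) is a_0 = 13 followed by the repeating block 2, 26 (period 2).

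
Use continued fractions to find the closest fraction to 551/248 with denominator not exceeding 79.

20/9

Expand x = 551/248 as a continued fraction with the Euclidean algorithm:
  551 = 2*248 + 55, so a_0 = 2.
  248 = 4*55 + 28, so a_1 = 4.
  55 = 1*28 + 27, so a_2 = 1.
  28 = 1*27 + 1, so a_3 = 1.
  27 = 27*1 + 0, so a_4 = 27.
so x = [2; 4, 1, 1, 27].
Convergents (p_i = a_i*p_{i-1} + p_{i-2}, q_i = a_i*q_{i-1} + q_{i-2} with p_{-2}=0, p_{-1}=1, q_{-2}=1, q_{-1}=0), until the denominator exceeds 79:
  i=0: a_0=2, p_0 = 2*1 + 0 = 2, q_0 = 2*0 + 1 = 1.
  i=1: a_1=4, p_1 = 4*2 + 1 = 9, q_1 = 4*1 + 0 = 4.
  i=2: a_2=1, p_2 = 1*9 + 2 = 11, q_2 = 1*4 + 1 = 5.
  i=3: a_3=1, p_3 = 1*11 + 9 = 20, q_3 = 1*5 + 4 = 9.
  i=4: a_4=27, p_4 = 27*20 + 11 = 551, q_4 = 27*9 + 5 = 248.
q_4 = 248 > 79, so the last convergent with denominator <= 79 is p_3/q_3 = 20/9.
The closest fraction with denominator <= 79 is either p_3/q_3 or the intermediate fraction (k*p_3 + p_2)/(k*q_3 + q_2) with the largest k >= 1 whose denominator stays <= 79; these approach x as k grows, and every other convergent or intermediate fraction in range is farther away.
Largest k: floor((79 - q_2)/q_3) = floor((79 - 5)/9) = 8.
That gives (8*20 + 11)/(8*9 + 5) = 171/77.
Compare the errors: |x - 20/9| = |551*9 - 20*248|/(248*9) = 1/2232, and |x - 171/77| = |551*77 - 171*248|/(248*77) = 19/19096.
Cross-multiplying, 1*19096 = 19096 < 42408 = 19*2232, so 1/2232 is smaller: the convergent 20/9 is closer to x than 171/77.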